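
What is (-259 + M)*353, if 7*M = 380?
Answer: -505849/7 ≈ -72264.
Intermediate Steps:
M = 380/7 (M = (1/7)*380 = 380/7 ≈ 54.286)
(-259 + M)*353 = (-259 + 380/7)*353 = -1433/7*353 = -505849/7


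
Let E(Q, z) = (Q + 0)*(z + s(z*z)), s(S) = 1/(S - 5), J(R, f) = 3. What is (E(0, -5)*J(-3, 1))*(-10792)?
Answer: 0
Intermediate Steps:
s(S) = 1/(-5 + S)
E(Q, z) = Q*(z + 1/(-5 + z²)) (E(Q, z) = (Q + 0)*(z + 1/(-5 + z*z)) = Q*(z + 1/(-5 + z²)))
(E(0, -5)*J(-3, 1))*(-10792) = ((0*(1 - 5*(-5 + (-5)²))/(-5 + (-5)²))*3)*(-10792) = ((0*(1 - 5*(-5 + 25))/(-5 + 25))*3)*(-10792) = ((0*(1 - 5*20)/20)*3)*(-10792) = ((0*(1/20)*(1 - 100))*3)*(-10792) = ((0*(1/20)*(-99))*3)*(-10792) = (0*3)*(-10792) = 0*(-10792) = 0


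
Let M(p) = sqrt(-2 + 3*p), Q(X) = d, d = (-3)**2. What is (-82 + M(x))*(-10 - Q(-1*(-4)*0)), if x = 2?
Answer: 1520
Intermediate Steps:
d = 9
Q(X) = 9
(-82 + M(x))*(-10 - Q(-1*(-4)*0)) = (-82 + sqrt(-2 + 3*2))*(-10 - 1*9) = (-82 + sqrt(-2 + 6))*(-10 - 9) = (-82 + sqrt(4))*(-19) = (-82 + 2)*(-19) = -80*(-19) = 1520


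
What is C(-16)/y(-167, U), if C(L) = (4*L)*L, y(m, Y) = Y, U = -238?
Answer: -512/119 ≈ -4.3025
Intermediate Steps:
C(L) = 4*L**2
C(-16)/y(-167, U) = (4*(-16)**2)/(-238) = (4*256)*(-1/238) = 1024*(-1/238) = -512/119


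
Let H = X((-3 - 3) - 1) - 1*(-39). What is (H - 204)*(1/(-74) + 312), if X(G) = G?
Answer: -1985482/37 ≈ -53662.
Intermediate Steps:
H = 32 (H = ((-3 - 3) - 1) - 1*(-39) = (-6 - 1) + 39 = -7 + 39 = 32)
(H - 204)*(1/(-74) + 312) = (32 - 204)*(1/(-74) + 312) = -172*(-1/74 + 312) = -172*23087/74 = -1985482/37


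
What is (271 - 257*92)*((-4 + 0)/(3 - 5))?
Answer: -46746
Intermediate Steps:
(271 - 257*92)*((-4 + 0)/(3 - 5)) = (271 - 23644)*(-4/(-2)) = -(-93492)*(-1)/2 = -23373*2 = -46746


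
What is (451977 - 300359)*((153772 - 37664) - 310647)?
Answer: -29495614102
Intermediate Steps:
(451977 - 300359)*((153772 - 37664) - 310647) = 151618*(116108 - 310647) = 151618*(-194539) = -29495614102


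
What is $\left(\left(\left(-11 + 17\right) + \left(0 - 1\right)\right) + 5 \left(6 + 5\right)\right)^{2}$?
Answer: $3600$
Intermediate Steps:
$\left(\left(\left(-11 + 17\right) + \left(0 - 1\right)\right) + 5 \left(6 + 5\right)\right)^{2} = \left(\left(6 - 1\right) + 5 \cdot 11\right)^{2} = \left(5 + 55\right)^{2} = 60^{2} = 3600$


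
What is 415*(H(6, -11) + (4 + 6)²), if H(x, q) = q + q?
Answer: 32370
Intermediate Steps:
H(x, q) = 2*q
415*(H(6, -11) + (4 + 6)²) = 415*(2*(-11) + (4 + 6)²) = 415*(-22 + 10²) = 415*(-22 + 100) = 415*78 = 32370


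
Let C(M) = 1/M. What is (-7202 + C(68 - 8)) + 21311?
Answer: 846541/60 ≈ 14109.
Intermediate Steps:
(-7202 + C(68 - 8)) + 21311 = (-7202 + 1/(68 - 8)) + 21311 = (-7202 + 1/60) + 21311 = -432119/60 + 21311 = 846541/60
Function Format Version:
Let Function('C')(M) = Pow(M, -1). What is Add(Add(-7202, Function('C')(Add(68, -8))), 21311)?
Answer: Rational(846541, 60) ≈ 14109.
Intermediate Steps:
Add(Add(-7202, Function('C')(Add(68, -8))), 21311) = Add(Add(-7202, Pow(Add(68, -8), -1)), 21311) = Add(Add(-7202, Pow(60, -1)), 21311) = Add(Add(-7202, Rational(1, 60)), 21311) = Add(Rational(-432119, 60), 21311) = Rational(846541, 60)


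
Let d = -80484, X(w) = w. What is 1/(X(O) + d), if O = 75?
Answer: -1/80409 ≈ -1.2436e-5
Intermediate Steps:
1/(X(O) + d) = 1/(75 - 80484) = 1/(-80409) = -1/80409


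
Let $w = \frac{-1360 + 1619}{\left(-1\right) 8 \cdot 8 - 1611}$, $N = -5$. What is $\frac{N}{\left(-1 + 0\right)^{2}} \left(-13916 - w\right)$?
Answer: $\frac{23309041}{335} \approx 69579.0$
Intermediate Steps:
$w = - \frac{259}{1675}$ ($w = \frac{259}{\left(-8\right) 8 - 1611} = \frac{259}{-64 - 1611} = \frac{259}{-1675} = 259 \left(- \frac{1}{1675}\right) = - \frac{259}{1675} \approx -0.15463$)
$\frac{N}{\left(-1 + 0\right)^{2}} \left(-13916 - w\right) = - \frac{5}{\left(-1 + 0\right)^{2}} \left(-13916 - - \frac{259}{1675}\right) = - \frac{5}{\left(-1\right)^{2}} \left(-13916 + \frac{259}{1675}\right) = - \frac{5}{1} \left(- \frac{23309041}{1675}\right) = \left(-5\right) 1 \left(- \frac{23309041}{1675}\right) = \left(-5\right) \left(- \frac{23309041}{1675}\right) = \frac{23309041}{335}$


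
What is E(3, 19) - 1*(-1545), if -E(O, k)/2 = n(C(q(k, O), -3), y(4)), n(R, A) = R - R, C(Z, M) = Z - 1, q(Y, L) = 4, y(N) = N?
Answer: 1545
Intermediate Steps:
C(Z, M) = -1 + Z
n(R, A) = 0
E(O, k) = 0 (E(O, k) = -2*0 = 0)
E(3, 19) - 1*(-1545) = 0 - 1*(-1545) = 0 + 1545 = 1545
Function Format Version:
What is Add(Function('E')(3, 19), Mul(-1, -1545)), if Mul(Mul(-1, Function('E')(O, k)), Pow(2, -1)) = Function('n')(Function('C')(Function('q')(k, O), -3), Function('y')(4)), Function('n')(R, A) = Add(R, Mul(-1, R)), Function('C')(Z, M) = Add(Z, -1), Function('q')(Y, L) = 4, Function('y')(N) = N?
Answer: 1545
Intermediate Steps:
Function('C')(Z, M) = Add(-1, Z)
Function('n')(R, A) = 0
Function('E')(O, k) = 0 (Function('E')(O, k) = Mul(-2, 0) = 0)
Add(Function('E')(3, 19), Mul(-1, -1545)) = Add(0, Mul(-1, -1545)) = Add(0, 1545) = 1545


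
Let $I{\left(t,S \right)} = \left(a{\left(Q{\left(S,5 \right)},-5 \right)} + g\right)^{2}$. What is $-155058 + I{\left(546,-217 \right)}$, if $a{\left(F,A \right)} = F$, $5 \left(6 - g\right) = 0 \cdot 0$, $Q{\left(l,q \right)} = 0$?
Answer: $-155022$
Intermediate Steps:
$g = 6$ ($g = 6 - \frac{0 \cdot 0}{5} = 6 - 0 = 6 + 0 = 6$)
$I{\left(t,S \right)} = 36$ ($I{\left(t,S \right)} = \left(0 + 6\right)^{2} = 6^{2} = 36$)
$-155058 + I{\left(546,-217 \right)} = -155058 + 36 = -155022$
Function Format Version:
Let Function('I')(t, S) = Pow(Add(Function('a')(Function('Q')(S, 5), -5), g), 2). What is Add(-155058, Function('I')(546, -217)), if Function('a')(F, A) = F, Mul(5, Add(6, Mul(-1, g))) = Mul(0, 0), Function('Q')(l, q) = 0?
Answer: -155022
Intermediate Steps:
g = 6 (g = Add(6, Mul(Rational(-1, 5), Mul(0, 0))) = Add(6, Mul(Rational(-1, 5), 0)) = Add(6, 0) = 6)
Function('I')(t, S) = 36 (Function('I')(t, S) = Pow(Add(0, 6), 2) = Pow(6, 2) = 36)
Add(-155058, Function('I')(546, -217)) = Add(-155058, 36) = -155022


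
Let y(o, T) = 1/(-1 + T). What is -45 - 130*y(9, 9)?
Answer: -245/4 ≈ -61.250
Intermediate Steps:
-45 - 130*y(9, 9) = -45 - 130/(-1 + 9) = -45 - 130/8 = -45 - 130*⅛ = -45 - 65/4 = -245/4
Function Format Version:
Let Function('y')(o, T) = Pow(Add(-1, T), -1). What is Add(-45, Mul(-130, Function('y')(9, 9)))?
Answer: Rational(-245, 4) ≈ -61.250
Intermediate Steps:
Add(-45, Mul(-130, Function('y')(9, 9))) = Add(-45, Mul(-130, Pow(Add(-1, 9), -1))) = Add(-45, Mul(-130, Pow(8, -1))) = Add(-45, Mul(-130, Rational(1, 8))) = Add(-45, Rational(-65, 4)) = Rational(-245, 4)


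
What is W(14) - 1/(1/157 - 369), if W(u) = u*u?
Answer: 11354829/57932 ≈ 196.00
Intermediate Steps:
W(u) = u**2
W(14) - 1/(1/157 - 369) = 14**2 - 1/(1/157 - 369) = 196 - 1/(1/157 - 369) = 196 - 1/(-57932/157) = 196 - 1*(-157/57932) = 196 + 157/57932 = 11354829/57932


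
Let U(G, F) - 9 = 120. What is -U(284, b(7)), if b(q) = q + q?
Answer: -129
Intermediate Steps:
b(q) = 2*q
U(G, F) = 129 (U(G, F) = 9 + 120 = 129)
-U(284, b(7)) = -1*129 = -129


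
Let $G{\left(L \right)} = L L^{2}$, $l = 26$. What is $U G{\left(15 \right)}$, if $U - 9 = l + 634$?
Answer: $2257875$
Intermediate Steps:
$G{\left(L \right)} = L^{3}$
$U = 669$ ($U = 9 + \left(26 + 634\right) = 9 + 660 = 669$)
$U G{\left(15 \right)} = 669 \cdot 15^{3} = 669 \cdot 3375 = 2257875$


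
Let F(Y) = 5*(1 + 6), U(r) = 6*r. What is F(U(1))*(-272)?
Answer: -9520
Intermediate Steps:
F(Y) = 35 (F(Y) = 5*7 = 35)
F(U(1))*(-272) = 35*(-272) = -9520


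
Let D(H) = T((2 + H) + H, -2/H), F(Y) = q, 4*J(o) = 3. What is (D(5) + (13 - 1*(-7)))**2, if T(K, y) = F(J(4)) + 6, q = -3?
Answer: 529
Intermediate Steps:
J(o) = 3/4 (J(o) = (1/4)*3 = 3/4)
F(Y) = -3
T(K, y) = 3 (T(K, y) = -3 + 6 = 3)
D(H) = 3
(D(5) + (13 - 1*(-7)))**2 = (3 + (13 - 1*(-7)))**2 = (3 + (13 + 7))**2 = (3 + 20)**2 = 23**2 = 529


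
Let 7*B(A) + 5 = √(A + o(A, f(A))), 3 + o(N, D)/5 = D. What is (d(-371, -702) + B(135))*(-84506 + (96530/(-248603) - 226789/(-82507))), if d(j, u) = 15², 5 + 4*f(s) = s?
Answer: -388753389080208190/20511487721 - 247613623617967*√1130/41022975442 ≈ -1.9156e+7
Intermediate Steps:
f(s) = -5/4 + s/4
o(N, D) = -15 + 5*D
d(j, u) = 225
B(A) = -5/7 + √(-85/4 + 9*A/4)/7 (B(A) = -5/7 + √(A + (-15 + 5*(-5/4 + A/4)))/7 = -5/7 + √(A + (-15 + (-25/4 + 5*A/4)))/7 = -5/7 + √(A + (-85/4 + 5*A/4))/7 = -5/7 + √(-85/4 + 9*A/4)/7)
(d(-371, -702) + B(135))*(-84506 + (96530/(-248603) - 226789/(-82507))) = (225 + (-5/7 + √(-85 + 9*135)/14))*(-84506 + (96530/(-248603) - 226789/(-82507))) = (225 + (-5/7 + √(-85 + 1215)/14))*(-84506 + (96530*(-1/248603) - 226789*(-1/82507))) = (225 + (-5/7 + √1130/14))*(-84506 + (-96530/248603 + 226789/82507)) = (1570/7 + √1130/14)*(-84506 + 48416025057/20511487721) = (1570/7 + √1130/14)*(-1733295365325769/20511487721) = -388753389080208190/20511487721 - 247613623617967*√1130/41022975442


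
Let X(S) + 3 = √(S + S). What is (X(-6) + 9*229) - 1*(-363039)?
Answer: 365097 + 2*I*√3 ≈ 3.651e+5 + 3.4641*I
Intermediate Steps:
X(S) = -3 + √2*√S (X(S) = -3 + √(S + S) = -3 + √(2*S) = -3 + √2*√S)
(X(-6) + 9*229) - 1*(-363039) = ((-3 + √2*√(-6)) + 9*229) - 1*(-363039) = ((-3 + √2*(I*√6)) + 2061) + 363039 = ((-3 + 2*I*√3) + 2061) + 363039 = (2058 + 2*I*√3) + 363039 = 365097 + 2*I*√3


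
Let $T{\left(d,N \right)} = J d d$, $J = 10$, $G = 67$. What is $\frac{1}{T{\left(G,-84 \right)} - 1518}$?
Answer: $\frac{1}{43372} \approx 2.3056 \cdot 10^{-5}$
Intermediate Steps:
$T{\left(d,N \right)} = 10 d^{2}$ ($T{\left(d,N \right)} = 10 d d = 10 d^{2}$)
$\frac{1}{T{\left(G,-84 \right)} - 1518} = \frac{1}{10 \cdot 67^{2} - 1518} = \frac{1}{10 \cdot 4489 - 1518} = \frac{1}{44890 - 1518} = \frac{1}{43372}$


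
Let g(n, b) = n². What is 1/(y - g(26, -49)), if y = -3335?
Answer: -1/4011 ≈ -0.00024931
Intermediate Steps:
1/(y - g(26, -49)) = 1/(-3335 - 1*26²) = 1/(-3335 - 1*676) = 1/(-3335 - 676) = 1/(-4011) = -1/4011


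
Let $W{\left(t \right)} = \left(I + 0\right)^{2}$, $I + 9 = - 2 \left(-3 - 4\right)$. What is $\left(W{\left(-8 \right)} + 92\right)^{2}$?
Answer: $13689$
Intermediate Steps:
$I = 5$ ($I = -9 - 2 \left(-3 - 4\right) = -9 - -14 = -9 + 14 = 5$)
$W{\left(t \right)} = 25$ ($W{\left(t \right)} = \left(5 + 0\right)^{2} = 5^{2} = 25$)
$\left(W{\left(-8 \right)} + 92\right)^{2} = \left(25 + 92\right)^{2} = 117^{2} = 13689$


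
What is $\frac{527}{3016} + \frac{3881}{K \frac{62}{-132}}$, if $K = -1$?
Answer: $\frac{772552673}{93496} \approx 8263.0$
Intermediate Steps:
$\frac{527}{3016} + \frac{3881}{K \frac{62}{-132}} = \frac{527}{3016} + \frac{3881}{\left(-1\right) \frac{62}{-132}} = 527 \cdot \frac{1}{3016} + \frac{3881}{\left(-1\right) 62 \left(- \frac{1}{132}\right)} = \frac{527}{3016} + \frac{3881}{\left(-1\right) \left(- \frac{31}{66}\right)} = \frac{527}{3016} + \frac{3881}{\frac{31}{66}} = \frac{527}{3016} + 3881 \cdot \frac{66}{31} = \frac{527}{3016} + \frac{256146}{31} = \frac{772552673}{93496}$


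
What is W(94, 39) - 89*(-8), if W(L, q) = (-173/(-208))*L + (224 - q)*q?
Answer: 832539/104 ≈ 8005.2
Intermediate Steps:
W(L, q) = 173*L/208 + q*(224 - q) (W(L, q) = (-173*(-1/208))*L + q*(224 - q) = 173*L/208 + q*(224 - q))
W(94, 39) - 89*(-8) = (-1*39² + 224*39 + (173/208)*94) - 89*(-8) = (-1*1521 + 8736 + 8131/104) - 1*(-712) = (-1521 + 8736 + 8131/104) + 712 = 758491/104 + 712 = 832539/104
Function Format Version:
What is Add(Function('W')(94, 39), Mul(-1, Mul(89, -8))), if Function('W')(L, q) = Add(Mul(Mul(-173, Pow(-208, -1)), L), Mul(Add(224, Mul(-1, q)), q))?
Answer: Rational(832539, 104) ≈ 8005.2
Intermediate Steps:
Function('W')(L, q) = Add(Mul(Rational(173, 208), L), Mul(q, Add(224, Mul(-1, q)))) (Function('W')(L, q) = Add(Mul(Mul(-173, Rational(-1, 208)), L), Mul(q, Add(224, Mul(-1, q)))) = Add(Mul(Rational(173, 208), L), Mul(q, Add(224, Mul(-1, q)))))
Add(Function('W')(94, 39), Mul(-1, Mul(89, -8))) = Add(Add(Mul(-1, Pow(39, 2)), Mul(224, 39), Mul(Rational(173, 208), 94)), Mul(-1, Mul(89, -8))) = Add(Add(Mul(-1, 1521), 8736, Rational(8131, 104)), Mul(-1, -712)) = Add(Add(-1521, 8736, Rational(8131, 104)), 712) = Add(Rational(758491, 104), 712) = Rational(832539, 104)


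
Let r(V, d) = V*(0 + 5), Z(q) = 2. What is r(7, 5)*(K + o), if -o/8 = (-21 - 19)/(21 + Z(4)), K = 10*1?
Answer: 19250/23 ≈ 836.96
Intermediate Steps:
K = 10
r(V, d) = 5*V (r(V, d) = V*5 = 5*V)
o = 320/23 (o = -8*(-21 - 19)/(21 + 2) = -(-320)/23 = -8*(-40/23) = 320/23 ≈ 13.913)
r(7, 5)*(K + o) = (5*7)*(10 + 320/23) = 35*(550/23) = 19250/23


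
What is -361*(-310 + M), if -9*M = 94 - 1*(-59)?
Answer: 118047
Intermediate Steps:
M = -17 (M = -(94 - 1*(-59))/9 = -(94 + 59)/9 = -1/9*153 = -17)
-361*(-310 + M) = -361*(-310 - 17) = -361*(-327) = 118047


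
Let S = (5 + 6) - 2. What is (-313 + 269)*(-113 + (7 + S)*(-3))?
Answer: 7084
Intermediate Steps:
S = 9 (S = 11 - 2 = 9)
(-313 + 269)*(-113 + (7 + S)*(-3)) = (-313 + 269)*(-113 + (7 + 9)*(-3)) = -44*(-113 + 16*(-3)) = -44*(-113 - 48) = -44*(-161) = 7084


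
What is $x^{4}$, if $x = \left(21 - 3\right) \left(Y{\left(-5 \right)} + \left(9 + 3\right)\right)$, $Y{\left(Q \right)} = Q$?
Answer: $252047376$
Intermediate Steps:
$x = 126$ ($x = \left(21 - 3\right) \left(-5 + \left(9 + 3\right)\right) = 18 \left(-5 + 12\right) = 18 \cdot 7 = 126$)
$x^{4} = 126^{4} = 252047376$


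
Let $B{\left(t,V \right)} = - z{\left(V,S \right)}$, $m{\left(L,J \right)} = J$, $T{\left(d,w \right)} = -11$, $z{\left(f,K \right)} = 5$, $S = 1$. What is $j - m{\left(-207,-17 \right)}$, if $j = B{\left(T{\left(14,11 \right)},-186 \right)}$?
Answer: $12$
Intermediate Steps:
$B{\left(t,V \right)} = -5$ ($B{\left(t,V \right)} = \left(-1\right) 5 = -5$)
$j = -5$
$j - m{\left(-207,-17 \right)} = -5 - -17 = -5 + 17 = 12$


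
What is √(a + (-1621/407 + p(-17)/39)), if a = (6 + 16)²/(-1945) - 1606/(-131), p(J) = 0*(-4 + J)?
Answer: √86332130169112355/103701565 ≈ 2.8334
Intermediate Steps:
p(J) = 0
a = 3060266/254795 (a = 22²*(-1/1945) - 1606*(-1/131) = 484*(-1/1945) + 1606/131 = -484/1945 + 1606/131 = 3060266/254795 ≈ 12.011)
√(a + (-1621/407 + p(-17)/39)) = √(3060266/254795 + (-1621/407 + 0/39)) = √(3060266/254795 + (-1621*1/407 + 0*(1/39))) = √(3060266/254795 + (-1621/407 + 0)) = √(3060266/254795 - 1621/407) = √(832505567/103701565) = √86332130169112355/103701565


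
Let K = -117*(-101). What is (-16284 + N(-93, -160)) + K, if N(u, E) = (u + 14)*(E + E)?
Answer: 20813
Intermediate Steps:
K = 11817
N(u, E) = 2*E*(14 + u) (N(u, E) = (14 + u)*(2*E) = 2*E*(14 + u))
(-16284 + N(-93, -160)) + K = (-16284 + 2*(-160)*(14 - 93)) + 11817 = (-16284 + 2*(-160)*(-79)) + 11817 = (-16284 + 25280) + 11817 = 8996 + 11817 = 20813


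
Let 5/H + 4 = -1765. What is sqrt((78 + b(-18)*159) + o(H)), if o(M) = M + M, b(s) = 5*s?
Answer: I*sqrt(44537083442)/1769 ≈ 119.3*I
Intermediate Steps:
H = -5/1769 (H = 5/(-4 - 1765) = 5/(-1769) = 5*(-1/1769) = -5/1769 ≈ -0.0028265)
o(M) = 2*M
sqrt((78 + b(-18)*159) + o(H)) = sqrt((78 + (5*(-18))*159) + 2*(-5/1769)) = sqrt((78 - 90*159) - 10/1769) = sqrt((78 - 14310) - 10/1769) = sqrt(-14232 - 10/1769) = sqrt(-25176418/1769) = I*sqrt(44537083442)/1769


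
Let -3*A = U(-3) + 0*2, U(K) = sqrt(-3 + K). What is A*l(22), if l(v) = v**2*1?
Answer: -484*I*sqrt(6)/3 ≈ -395.18*I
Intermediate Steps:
l(v) = v**2
A = -I*sqrt(6)/3 (A = -(sqrt(-3 - 3) + 0*2)/3 = -(sqrt(-6) + 0)/3 = -(I*sqrt(6) + 0)/3 = -I*sqrt(6)/3 ≈ -0.8165*I)
A*l(22) = -I*sqrt(6)/3*22**2 = -I*sqrt(6)/3*484 = -484*I*sqrt(6)/3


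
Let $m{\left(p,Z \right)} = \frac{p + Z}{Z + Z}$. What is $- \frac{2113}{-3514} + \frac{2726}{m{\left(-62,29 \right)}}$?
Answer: $- \frac{555521783}{115962} \approx -4790.5$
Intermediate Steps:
$m{\left(p,Z \right)} = \frac{Z + p}{2 Z}$
$- \frac{2113}{-3514} + \frac{2726}{m{\left(-62,29 \right)}} = - \frac{2113}{-3514} + \frac{2726}{\frac{1}{2} \cdot \frac{1}{29} \left(29 - 62\right)} = \left(-2113\right) \left(- \frac{1}{3514}\right) + \frac{2726}{\frac{1}{2} \cdot \frac{1}{29} \left(-33\right)} = \frac{2113}{3514} + \frac{2726}{- \frac{33}{58}} = \frac{2113}{3514} + 2726 \left(- \frac{58}{33}\right) = \frac{2113}{3514} - \frac{158108}{33} = - \frac{555521783}{115962}$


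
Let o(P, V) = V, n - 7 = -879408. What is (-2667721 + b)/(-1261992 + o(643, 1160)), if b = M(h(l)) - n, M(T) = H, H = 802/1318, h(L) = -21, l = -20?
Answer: 38016209/26802848 ≈ 1.4184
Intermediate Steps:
n = -879401 (n = 7 - 879408 = -879401)
H = 401/659 (H = 802*(1/1318) = 401/659 ≈ 0.60850)
M(T) = 401/659
b = 579525660/659 (b = 401/659 - 1*(-879401) = 401/659 + 879401 = 579525660/659 ≈ 8.7940e+5)
(-2667721 + b)/(-1261992 + o(643, 1160)) = (-2667721 + 579525660/659)/(-1261992 + 1160) = -1178502479/659/(-1260832) = -1178502479/659*(-1/1260832) = 38016209/26802848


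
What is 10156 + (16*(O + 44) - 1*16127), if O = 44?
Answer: -4563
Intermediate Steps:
10156 + (16*(O + 44) - 1*16127) = 10156 + (16*(44 + 44) - 1*16127) = 10156 + (16*88 - 16127) = 10156 + (1408 - 16127) = 10156 - 14719 = -4563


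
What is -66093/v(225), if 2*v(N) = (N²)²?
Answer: -44062/854296875 ≈ -5.1577e-5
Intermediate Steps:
v(N) = N⁴/2 (v(N) = (N²)²/2 = N⁴/2)
-66093/v(225) = -66093/((½)*225⁴) = -66093/((½)*2562890625) = -66093/2562890625/2 = -66093*2/2562890625 = -44062/854296875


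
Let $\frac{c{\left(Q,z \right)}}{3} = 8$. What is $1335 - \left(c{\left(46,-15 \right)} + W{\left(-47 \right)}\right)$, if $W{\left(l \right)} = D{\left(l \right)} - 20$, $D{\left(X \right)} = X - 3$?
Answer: $1381$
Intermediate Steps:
$D{\left(X \right)} = -3 + X$ ($D{\left(X \right)} = X - 3 = -3 + X$)
$c{\left(Q,z \right)} = 24$ ($c{\left(Q,z \right)} = 3 \cdot 8 = 24$)
$W{\left(l \right)} = -23 + l$ ($W{\left(l \right)} = \left(-3 + l\right) - 20 = -23 + l$)
$1335 - \left(c{\left(46,-15 \right)} + W{\left(-47 \right)}\right) = 1335 - \left(24 - 70\right) = 1335 - -46 = 1335 + 46 = 1381$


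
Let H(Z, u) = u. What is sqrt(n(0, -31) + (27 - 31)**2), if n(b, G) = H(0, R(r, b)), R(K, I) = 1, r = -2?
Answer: sqrt(17) ≈ 4.1231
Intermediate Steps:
n(b, G) = 1
sqrt(n(0, -31) + (27 - 31)**2) = sqrt(1 + (27 - 31)**2) = sqrt(1 + (-4)**2) = sqrt(1 + 16) = sqrt(17)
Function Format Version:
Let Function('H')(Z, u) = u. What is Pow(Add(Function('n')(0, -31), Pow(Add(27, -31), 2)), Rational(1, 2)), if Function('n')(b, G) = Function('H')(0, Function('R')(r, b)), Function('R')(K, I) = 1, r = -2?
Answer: Pow(17, Rational(1, 2)) ≈ 4.1231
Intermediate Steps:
Function('n')(b, G) = 1
Pow(Add(Function('n')(0, -31), Pow(Add(27, -31), 2)), Rational(1, 2)) = Pow(Add(1, Pow(Add(27, -31), 2)), Rational(1, 2)) = Pow(Add(1, Pow(-4, 2)), Rational(1, 2)) = Pow(Add(1, 16), Rational(1, 2)) = Pow(17, Rational(1, 2))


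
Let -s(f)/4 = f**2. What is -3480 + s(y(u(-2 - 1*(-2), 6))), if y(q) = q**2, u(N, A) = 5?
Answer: -5980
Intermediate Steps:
s(f) = -4*f**2
-3480 + s(y(u(-2 - 1*(-2), 6))) = -3480 - 4*(5**2)**2 = -3480 - 4*25**2 = -3480 - 4*625 = -3480 - 2500 = -5980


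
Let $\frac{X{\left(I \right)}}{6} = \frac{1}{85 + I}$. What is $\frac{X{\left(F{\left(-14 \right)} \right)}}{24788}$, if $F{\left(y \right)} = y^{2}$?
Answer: $\frac{3}{3482714} \approx 8.614 \cdot 10^{-7}$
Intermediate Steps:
$X{\left(I \right)} = \frac{6}{85 + I}$
$\frac{X{\left(F{\left(-14 \right)} \right)}}{24788} = \frac{6 \frac{1}{85 + \left(-14\right)^{2}}}{24788} = \frac{6}{85 + 196} \cdot \frac{1}{24788} = \frac{6}{281} \cdot \frac{1}{24788} = \frac{3}{3482714}$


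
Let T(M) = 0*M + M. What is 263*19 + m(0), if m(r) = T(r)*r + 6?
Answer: 5003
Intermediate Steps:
T(M) = M (T(M) = 0 + M = M)
m(r) = 6 + r² (m(r) = r*r + 6 = r² + 6 = 6 + r²)
263*19 + m(0) = 263*19 + (6 + 0²) = 4997 + (6 + 0) = 4997 + 6 = 5003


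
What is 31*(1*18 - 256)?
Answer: -7378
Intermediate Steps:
31*(1*18 - 256) = 31*(18 - 256) = 31*(-238) = -7378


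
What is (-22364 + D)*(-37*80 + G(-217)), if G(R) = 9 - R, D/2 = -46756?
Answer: 316804984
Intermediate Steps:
D = -93512 (D = 2*(-46756) = -93512)
(-22364 + D)*(-37*80 + G(-217)) = (-22364 - 93512)*(-37*80 + (9 - 1*(-217))) = -115876*(-2960 + (9 + 217)) = -115876*(-2960 + 226) = -115876*(-2734) = 316804984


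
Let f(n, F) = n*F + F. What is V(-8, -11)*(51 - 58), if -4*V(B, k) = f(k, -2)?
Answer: 35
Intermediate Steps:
f(n, F) = F + F*n (f(n, F) = F*n + F = F + F*n)
V(B, k) = ½ + k/2 (V(B, k) = -(-1)*(1 + k)/2 = -(-2 - 2*k)/4 = ½ + k/2)
V(-8, -11)*(51 - 58) = (½ + (½)*(-11))*(51 - 58) = (½ - 11/2)*(-7) = -5*(-7) = 35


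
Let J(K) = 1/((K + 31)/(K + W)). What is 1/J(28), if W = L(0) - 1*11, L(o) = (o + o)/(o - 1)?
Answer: 59/17 ≈ 3.4706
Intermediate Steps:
L(o) = 2*o/(-1 + o) (L(o) = (2*o)/(-1 + o) = 2*o/(-1 + o))
W = -11 (W = 2*0/(-1 + 0) - 1*11 = 2*0/(-1) - 11 = 2*0*(-1) - 11 = 0 - 11 = -11)
J(K) = (-11 + K)/(31 + K) (J(K) = 1/((K + 31)/(K - 11)) = 1/((31 + K)/(-11 + K)) = (-11 + K)/(31 + K))
1/J(28) = 1/((-11 + 28)/(31 + 28)) = 1/(17/59) = 59/17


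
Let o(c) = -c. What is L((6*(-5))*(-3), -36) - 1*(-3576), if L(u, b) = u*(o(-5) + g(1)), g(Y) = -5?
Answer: 3576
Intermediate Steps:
L(u, b) = 0 (L(u, b) = u*(-1*(-5) - 5) = u*(5 - 5) = u*0 = 0)
L((6*(-5))*(-3), -36) - 1*(-3576) = 0 - 1*(-3576) = 0 + 3576 = 3576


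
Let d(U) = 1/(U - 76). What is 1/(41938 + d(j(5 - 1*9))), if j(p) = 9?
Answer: 67/2809845 ≈ 2.3845e-5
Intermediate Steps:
d(U) = 1/(-76 + U)
1/(41938 + d(j(5 - 1*9))) = 1/(41938 + 1/(-76 + 9)) = 1/(41938 + 1/(-67)) = 1/(41938 - 1/67) = 1/(2809845/67) = 67/2809845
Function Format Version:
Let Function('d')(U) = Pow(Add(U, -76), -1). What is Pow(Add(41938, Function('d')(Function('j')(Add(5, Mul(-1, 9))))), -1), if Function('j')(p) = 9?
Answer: Rational(67, 2809845) ≈ 2.3845e-5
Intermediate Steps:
Function('d')(U) = Pow(Add(-76, U), -1)
Pow(Add(41938, Function('d')(Function('j')(Add(5, Mul(-1, 9))))), -1) = Pow(Add(41938, Pow(Add(-76, 9), -1)), -1) = Pow(Add(41938, Pow(-67, -1)), -1) = Pow(Add(41938, Rational(-1, 67)), -1) = Pow(Rational(2809845, 67), -1) = Rational(67, 2809845)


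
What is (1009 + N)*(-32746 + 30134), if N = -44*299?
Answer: 31727964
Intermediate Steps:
N = -13156
(1009 + N)*(-32746 + 30134) = (1009 - 13156)*(-32746 + 30134) = -12147*(-2612) = 31727964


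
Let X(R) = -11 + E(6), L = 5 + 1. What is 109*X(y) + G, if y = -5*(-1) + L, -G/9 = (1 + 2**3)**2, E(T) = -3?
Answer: -2255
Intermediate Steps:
G = -729 (G = -9*(1 + 2**3)**2 = -9*(1 + 8)**2 = -9*9**2 = -9*81 = -729)
L = 6
y = 11 (y = -5*(-1) + 6 = 5 + 6 = 11)
X(R) = -14 (X(R) = -11 - 3 = -14)
109*X(y) + G = 109*(-14) - 729 = -1526 - 729 = -2255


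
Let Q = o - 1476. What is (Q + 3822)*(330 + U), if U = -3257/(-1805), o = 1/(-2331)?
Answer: 655027580435/841491 ≈ 7.7841e+5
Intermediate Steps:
o = -1/2331 ≈ -0.00042900
Q = -3440557/2331 (Q = -1/2331 - 1476 = -3440557/2331 ≈ -1476.0)
U = 3257/1805 (U = -3257*(-1/1805) = 3257/1805 ≈ 1.8044)
(Q + 3822)*(330 + U) = (-3440557/2331 + 3822)*(330 + 3257/1805) = (5468525/2331)*(598907/1805) = 655027580435/841491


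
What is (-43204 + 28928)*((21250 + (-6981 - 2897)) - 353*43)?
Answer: 54348732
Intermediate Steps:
(-43204 + 28928)*((21250 + (-6981 - 2897)) - 353*43) = -14276*((21250 - 9878) - 15179) = -14276*(11372 - 15179) = -14276*(-3807) = 54348732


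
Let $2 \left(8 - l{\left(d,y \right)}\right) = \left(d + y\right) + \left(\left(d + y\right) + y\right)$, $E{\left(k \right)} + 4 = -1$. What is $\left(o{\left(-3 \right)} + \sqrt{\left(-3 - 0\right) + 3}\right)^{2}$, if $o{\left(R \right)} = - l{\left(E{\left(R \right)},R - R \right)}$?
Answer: $169$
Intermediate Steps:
$E{\left(k \right)} = -5$ ($E{\left(k \right)} = -4 - 1 = -5$)
$l{\left(d,y \right)} = 8 - d - \frac{3 y}{2}$ ($l{\left(d,y \right)} = 8 - \frac{\left(d + y\right) + \left(\left(d + y\right) + y\right)}{2} = 8 - \frac{\left(d + y\right) + \left(d + 2 y\right)}{2} = 8 - \frac{2 d + 3 y}{2} = 8 - \left(d + \frac{3 y}{2}\right) = 8 - d - \frac{3 y}{2}$)
$o{\left(R \right)} = -13$ ($o{\left(R \right)} = - (8 - -5 - \frac{3 \left(R - R\right)}{2}) = - (8 + 5 - 0) = - (8 + 5 + 0) = \left(-1\right) 13 = -13$)
$\left(o{\left(-3 \right)} + \sqrt{\left(-3 - 0\right) + 3}\right)^{2} = \left(-13 + \sqrt{\left(-3 - 0\right) + 3}\right)^{2} = \left(-13 + \sqrt{\left(-3 + 0\right) + 3}\right)^{2} = \left(-13 + \sqrt{-3 + 3}\right)^{2} = \left(-13 + \sqrt{0}\right)^{2} = \left(-13 + 0\right)^{2} = \left(-13\right)^{2} = 169$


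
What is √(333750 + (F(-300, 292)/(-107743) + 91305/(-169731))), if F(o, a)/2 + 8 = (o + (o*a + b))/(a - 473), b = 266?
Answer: √45143285275702895147990693799/367778467897 ≈ 577.71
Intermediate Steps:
F(o, a) = -16 + 2*(266 + o + a*o)/(-473 + a) (F(o, a) = -16 + 2*((o + (o*a + 266))/(a - 473)) = -16 + 2*((o + (a*o + 266))/(-473 + a)) = -16 + 2*((o + (266 + a*o))/(-473 + a)) = -16 + 2*((266 + o + a*o)/(-473 + a)) = -16 + 2*(266 + o + a*o)/(-473 + a))
√(333750 + (F(-300, 292)/(-107743) + 91305/(-169731))) = √(333750 + ((2*(4050 - 300 - 8*292 + 292*(-300))/(-473 + 292))/(-107743) + 91305/(-169731))) = √(333750 + ((2*(4050 - 300 - 2336 - 87600)/(-181))*(-1/107743) + 91305*(-1/169731))) = √(333750 + ((2*(-1/181)*(-86186))*(-1/107743) - 10145/18859)) = √(333750 + ((172372/181)*(-1/107743) - 10145/18859)) = √(333750 + (-172372/19501483 - 10145/18859)) = √(333750 - 201093308583/367778467897) = √(122745862567315167/367778467897) = √45143285275702895147990693799/367778467897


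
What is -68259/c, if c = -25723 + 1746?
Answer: 68259/23977 ≈ 2.8469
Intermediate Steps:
c = -23977
-68259/c = -68259/(-23977) = -68259*(-1/23977) = 68259/23977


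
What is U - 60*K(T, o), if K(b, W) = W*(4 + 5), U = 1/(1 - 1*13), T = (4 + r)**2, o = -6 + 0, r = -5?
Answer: 38879/12 ≈ 3239.9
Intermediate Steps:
o = -6
T = 1 (T = (4 - 5)**2 = (-1)**2 = 1)
U = -1/12 (U = 1/(1 - 13) = 1/(-12) = -1/12 ≈ -0.083333)
K(b, W) = 9*W (K(b, W) = W*9 = 9*W)
U - 60*K(T, o) = -1/12 - 540*(-6) = -1/12 - 60*(-54) = -1/12 + 3240 = 38879/12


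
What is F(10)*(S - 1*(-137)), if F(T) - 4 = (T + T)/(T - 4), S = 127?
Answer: 1936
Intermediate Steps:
F(T) = 4 + 2*T/(-4 + T) (F(T) = 4 + (T + T)/(T - 4) = 4 + (2*T)/(-4 + T) = 4 + 2*T/(-4 + T))
F(10)*(S - 1*(-137)) = (2*(-8 + 3*10)/(-4 + 10))*(127 - 1*(-137)) = (2*(-8 + 30)/6)*(127 + 137) = (2*(⅙)*22)*264 = (22/3)*264 = 1936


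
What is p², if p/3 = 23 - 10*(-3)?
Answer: 25281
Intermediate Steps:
p = 159 (p = 3*(23 - 10*(-3)) = 3*(23 + 30) = 3*53 = 159)
p² = 159² = 25281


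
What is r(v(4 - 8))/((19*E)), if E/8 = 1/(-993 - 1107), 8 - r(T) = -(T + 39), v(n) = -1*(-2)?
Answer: -25725/38 ≈ -676.97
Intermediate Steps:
v(n) = 2
r(T) = 47 + T (r(T) = 8 - (-1)*(T + 39) = 8 - (-1)*(39 + T) = 8 - (-39 - T) = 8 + (39 + T) = 47 + T)
E = -2/525 (E = 8/(-993 - 1107) = 8/(-2100) = 8*(-1/2100) = -2/525 ≈ -0.0038095)
r(v(4 - 8))/((19*E)) = (47 + 2)/((19*(-2/525))) = 49/(-38/525) = 49*(-525/38) = -25725/38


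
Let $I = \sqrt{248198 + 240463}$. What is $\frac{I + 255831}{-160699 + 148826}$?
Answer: $- \frac{255831}{11873} - \frac{\sqrt{488661}}{11873} \approx -21.606$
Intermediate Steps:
$I = \sqrt{488661} \approx 699.04$
$\frac{I + 255831}{-160699 + 148826} = \frac{\sqrt{488661} + 255831}{-160699 + 148826} = \frac{255831 + \sqrt{488661}}{-11873} = \left(255831 + \sqrt{488661}\right) \left(- \frac{1}{11873}\right) = - \frac{255831}{11873} - \frac{\sqrt{488661}}{11873}$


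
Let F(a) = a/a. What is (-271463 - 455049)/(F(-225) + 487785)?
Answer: -363256/243893 ≈ -1.4894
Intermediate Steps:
F(a) = 1
(-271463 - 455049)/(F(-225) + 487785) = (-271463 - 455049)/(1 + 487785) = -726512/487786 = -726512*1/487786 = -363256/243893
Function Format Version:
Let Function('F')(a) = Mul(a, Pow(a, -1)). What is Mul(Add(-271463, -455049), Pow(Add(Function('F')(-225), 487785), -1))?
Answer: Rational(-363256, 243893) ≈ -1.4894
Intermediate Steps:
Function('F')(a) = 1
Mul(Add(-271463, -455049), Pow(Add(Function('F')(-225), 487785), -1)) = Mul(Add(-271463, -455049), Pow(Add(1, 487785), -1)) = Mul(-726512, Pow(487786, -1)) = Mul(-726512, Rational(1, 487786)) = Rational(-363256, 243893)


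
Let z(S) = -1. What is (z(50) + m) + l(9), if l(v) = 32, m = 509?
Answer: 540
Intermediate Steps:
(z(50) + m) + l(9) = (-1 + 509) + 32 = 508 + 32 = 540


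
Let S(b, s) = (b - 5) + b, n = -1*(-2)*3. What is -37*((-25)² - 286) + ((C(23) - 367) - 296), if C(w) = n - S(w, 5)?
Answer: -13241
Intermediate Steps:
n = 6 (n = 2*3 = 6)
S(b, s) = -5 + 2*b (S(b, s) = (-5 + b) + b = -5 + 2*b)
C(w) = 11 - 2*w (C(w) = 6 - (-5 + 2*w) = 6 + (5 - 2*w) = 11 - 2*w)
-37*((-25)² - 286) + ((C(23) - 367) - 296) = -37*((-25)² - 286) + (((11 - 2*23) - 367) - 296) = -37*(625 - 286) + (((11 - 46) - 367) - 296) = -37*339 + ((-35 - 367) - 296) = -12543 + (-402 - 296) = -12543 - 698 = -13241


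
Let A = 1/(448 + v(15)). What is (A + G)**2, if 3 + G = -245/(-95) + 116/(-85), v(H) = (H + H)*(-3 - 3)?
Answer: 594899062209/187333152400 ≈ 3.1756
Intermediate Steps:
v(H) = -12*H (v(H) = (2*H)*(-6) = -12*H)
G = -2884/1615 (G = -3 + (-245/(-95) + 116/(-85)) = -3 + (-245*(-1/95) + 116*(-1/85)) = -3 + (49/19 - 116/85) = -3 + 1961/1615 = -2884/1615 ≈ -1.7858)
A = 1/268 (A = 1/(448 - 12*15) = 1/(448 - 180) = 1/268 ≈ 0.0037313)
(A + G)**2 = (1/268 - 2884/1615)**2 = (-771297/432820)**2 = 594899062209/187333152400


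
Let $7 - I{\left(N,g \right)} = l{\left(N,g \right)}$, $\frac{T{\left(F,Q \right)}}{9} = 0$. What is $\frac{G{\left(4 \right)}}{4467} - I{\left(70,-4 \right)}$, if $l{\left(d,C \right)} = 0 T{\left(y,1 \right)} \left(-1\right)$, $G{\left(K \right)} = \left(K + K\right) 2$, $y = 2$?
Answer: $- \frac{31253}{4467} \approx -6.9964$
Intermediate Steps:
$T{\left(F,Q \right)} = 0$ ($T{\left(F,Q \right)} = 9 \cdot 0 = 0$)
$G{\left(K \right)} = 4 K$ ($G{\left(K \right)} = 2 K 2 = 4 K$)
$l{\left(d,C \right)} = 0$ ($l{\left(d,C \right)} = 0 \cdot 0 \left(-1\right) = 0 \left(-1\right) = 0$)
$I{\left(N,g \right)} = 7$ ($I{\left(N,g \right)} = 7 - 0 = 7 + 0 = 7$)
$\frac{G{\left(4 \right)}}{4467} - I{\left(70,-4 \right)} = \frac{4 \cdot 4}{4467} - 7 = 16 \cdot \frac{1}{4467} - 7 = \frac{16}{4467} - 7 = - \frac{31253}{4467}$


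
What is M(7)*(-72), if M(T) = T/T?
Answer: -72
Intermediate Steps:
M(T) = 1
M(7)*(-72) = 1*(-72) = -72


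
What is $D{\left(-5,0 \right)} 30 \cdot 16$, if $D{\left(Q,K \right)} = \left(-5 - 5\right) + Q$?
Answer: $-7200$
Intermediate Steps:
$D{\left(Q,K \right)} = -10 + Q$
$D{\left(-5,0 \right)} 30 \cdot 16 = \left(-10 - 5\right) 30 \cdot 16 = \left(-15\right) 30 \cdot 16 = \left(-450\right) 16 = -7200$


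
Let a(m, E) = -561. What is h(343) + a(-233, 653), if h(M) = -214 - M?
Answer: -1118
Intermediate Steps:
h(343) + a(-233, 653) = (-214 - 1*343) - 561 = (-214 - 343) - 561 = -557 - 561 = -1118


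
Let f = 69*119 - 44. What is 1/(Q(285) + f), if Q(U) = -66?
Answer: 1/8101 ≈ 0.00012344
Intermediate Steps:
f = 8167 (f = 8211 - 44 = 8167)
1/(Q(285) + f) = 1/(-66 + 8167) = 1/8101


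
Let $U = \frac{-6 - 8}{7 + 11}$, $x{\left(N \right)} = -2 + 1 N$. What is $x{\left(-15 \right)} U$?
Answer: $\frac{119}{9} \approx 13.222$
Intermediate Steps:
$x{\left(N \right)} = -2 + N$
$U = - \frac{7}{9}$ ($U = - \frac{14}{18} = \left(-14\right) \frac{1}{18} = - \frac{7}{9} \approx -0.77778$)
$x{\left(-15 \right)} U = \left(-2 - 15\right) \left(- \frac{7}{9}\right) = \left(-17\right) \left(- \frac{7}{9}\right) = \frac{119}{9}$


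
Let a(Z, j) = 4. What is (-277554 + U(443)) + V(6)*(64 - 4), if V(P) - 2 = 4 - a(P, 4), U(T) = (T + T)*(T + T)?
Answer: 507562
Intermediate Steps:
U(T) = 4*T² (U(T) = (2*T)*(2*T) = 4*T²)
V(P) = 2 (V(P) = 2 + (4 - 1*4) = 2 + (4 - 4) = 2 + 0 = 2)
(-277554 + U(443)) + V(6)*(64 - 4) = (-277554 + 4*443²) + 2*(64 - 4) = (-277554 + 4*196249) + 2*60 = (-277554 + 784996) + 120 = 507442 + 120 = 507562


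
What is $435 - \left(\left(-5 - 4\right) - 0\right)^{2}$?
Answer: $354$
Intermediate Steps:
$435 - \left(\left(-5 - 4\right) - 0\right)^{2} = 435 - \left(-9 + \left(-4 + 4\right)\right)^{2} = 435 - \left(-9 + 0\right)^{2} = 435 - \left(-9\right)^{2} = 435 - 81 = 354$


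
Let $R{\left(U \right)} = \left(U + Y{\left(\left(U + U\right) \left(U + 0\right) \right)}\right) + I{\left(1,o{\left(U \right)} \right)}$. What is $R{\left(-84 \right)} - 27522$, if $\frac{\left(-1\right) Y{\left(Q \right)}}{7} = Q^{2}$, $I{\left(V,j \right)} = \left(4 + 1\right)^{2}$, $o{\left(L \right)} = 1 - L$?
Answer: $-1394067389$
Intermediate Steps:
$I{\left(V,j \right)} = 25$ ($I{\left(V,j \right)} = 5^{2} = 25$)
$Y{\left(Q \right)} = - 7 Q^{2}$
$R{\left(U \right)} = 25 + U - 28 U^{4}$ ($R{\left(U \right)} = \left(U - 7 \left(\left(U + U\right) \left(U + 0\right)\right)^{2}\right) + 25 = \left(U - 7 \left(2 U U\right)^{2}\right) + 25 = \left(U - 7 \left(2 U^{2}\right)^{2}\right) + 25 = \left(U - 7 \cdot 4 U^{4}\right) + 25 = \left(U - 28 U^{4}\right) + 25 = 25 + U - 28 U^{4}$)
$R{\left(-84 \right)} - 27522 = \left(25 - 84 - 28 \left(-84\right)^{4}\right) - 27522 = \left(25 - 84 - 1394039808\right) - 27522 = -1394039867 - 27522 = -1394067389$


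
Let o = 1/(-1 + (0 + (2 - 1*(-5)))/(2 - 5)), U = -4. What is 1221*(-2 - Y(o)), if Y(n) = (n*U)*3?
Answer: -34188/5 ≈ -6837.6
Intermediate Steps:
o = -3/10 (o = 1/(-1 + (0 + (2 + 5))/(-3)) = 1/(-1 + (0 + 7)*(-⅓)) = 1/(-1 + 7*(-⅓)) = 1/(-1 - 7/3) = 1/(-10/3) = -3/10 ≈ -0.30000)
Y(n) = -12*n (Y(n) = (n*(-4))*3 = -4*n*3 = -12*n)
1221*(-2 - Y(o)) = 1221*(-2 - (-12)*(-3)/10) = 1221*(-2 - 1*18/5) = 1221*(-2 - 18/5) = 1221*(-28/5) = -34188/5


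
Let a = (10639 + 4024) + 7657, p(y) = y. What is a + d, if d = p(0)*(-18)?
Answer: 22320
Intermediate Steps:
a = 22320 (a = 14663 + 7657 = 22320)
d = 0 (d = 0*(-18) = 0)
a + d = 22320 + 0 = 22320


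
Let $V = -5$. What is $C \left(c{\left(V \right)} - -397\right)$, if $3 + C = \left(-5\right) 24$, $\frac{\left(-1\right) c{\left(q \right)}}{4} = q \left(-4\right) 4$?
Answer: $-9471$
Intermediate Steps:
$c{\left(q \right)} = 64 q$ ($c{\left(q \right)} = - 4 q \left(-4\right) 4 = - 4 - 4 q 4 = - 4 \left(- 16 q\right) = 64 q$)
$C = -123$ ($C = -3 - 120 = -123$)
$C \left(c{\left(V \right)} - -397\right) = - 123 \left(64 \left(-5\right) - -397\right) = - 123 \left(-320 + 397\right) = \left(-123\right) 77 = -9471$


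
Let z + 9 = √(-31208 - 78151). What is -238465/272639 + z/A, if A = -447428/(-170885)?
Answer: -526005157655/121986322492 + 512655*I*√12151/447428 ≈ -4.312 + 126.3*I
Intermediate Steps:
A = 447428/170885 (A = -447428*(-1/170885) = 447428/170885 ≈ 2.6183)
z = -9 + 3*I*√12151 (z = -9 + √(-31208 - 78151) = -9 + √(-109359) = -9 + 3*I*√12151 ≈ -9.0 + 330.69*I)
-238465/272639 + z/A = -238465/272639 + (-9 + 3*I*√12151)/(447428/170885) = -238465*1/272639 + (-9 + 3*I*√12151)*(170885/447428) = -238465/272639 + (-1537965/447428 + 512655*I*√12151/447428) = -526005157655/121986322492 + 512655*I*√12151/447428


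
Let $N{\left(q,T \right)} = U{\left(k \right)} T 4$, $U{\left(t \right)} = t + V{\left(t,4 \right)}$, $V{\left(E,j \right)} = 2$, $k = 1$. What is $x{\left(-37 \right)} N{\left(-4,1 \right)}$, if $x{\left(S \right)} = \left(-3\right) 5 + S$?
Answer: $-624$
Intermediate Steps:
$U{\left(t \right)} = 2 + t$ ($U{\left(t \right)} = t + 2 = 2 + t$)
$N{\left(q,T \right)} = 12 T$ ($N{\left(q,T \right)} = \left(2 + 1\right) T 4 = 3 T 4 = 12 T$)
$x{\left(S \right)} = -15 + S$
$x{\left(-37 \right)} N{\left(-4,1 \right)} = \left(-15 - 37\right) 12 \cdot 1 = \left(-52\right) 12 = -624$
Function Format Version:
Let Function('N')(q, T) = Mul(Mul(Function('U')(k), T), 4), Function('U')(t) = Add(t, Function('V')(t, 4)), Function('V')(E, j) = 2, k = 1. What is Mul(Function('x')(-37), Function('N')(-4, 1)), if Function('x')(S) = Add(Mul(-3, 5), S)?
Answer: -624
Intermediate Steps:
Function('U')(t) = Add(2, t) (Function('U')(t) = Add(t, 2) = Add(2, t))
Function('N')(q, T) = Mul(12, T) (Function('N')(q, T) = Mul(Mul(Add(2, 1), T), 4) = Mul(Mul(3, T), 4) = Mul(12, T))
Function('x')(S) = Add(-15, S)
Mul(Function('x')(-37), Function('N')(-4, 1)) = Mul(Add(-15, -37), Mul(12, 1)) = Mul(-52, 12) = -624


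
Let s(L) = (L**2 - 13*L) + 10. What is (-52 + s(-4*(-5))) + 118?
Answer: 216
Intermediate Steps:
s(L) = 10 + L**2 - 13*L
(-52 + s(-4*(-5))) + 118 = (-52 + (10 + (-4*(-5))**2 - (-52)*(-5))) + 118 = (-52 + (10 + 20**2 - 13*20)) + 118 = (-52 + (10 + 400 - 260)) + 118 = (-52 + 150) + 118 = 98 + 118 = 216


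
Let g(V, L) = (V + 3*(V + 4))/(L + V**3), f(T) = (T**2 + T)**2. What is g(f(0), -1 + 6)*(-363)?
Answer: -4356/5 ≈ -871.20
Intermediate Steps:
f(T) = (T + T**2)**2
g(V, L) = (12 + 4*V)/(L + V**3) (g(V, L) = (V + 3*(4 + V))/(L + V**3) = (V + (12 + 3*V))/(L + V**3) = (12 + 4*V)/(L + V**3))
g(f(0), -1 + 6)*(-363) = (4*(3 + 0**2*(1 + 0)**2)/((-1 + 6) + (0**2*(1 + 0)**2)**3))*(-363) = (4*(3 + 0*1**2)/(5 + (0*1**2)**3))*(-363) = (4*(3 + 0*1)/(5 + (0*1)**3))*(-363) = (4*(3 + 0)/(5 + 0**3))*(-363) = (4*3/(5 + 0))*(-363) = (4*3/5)*(-363) = (4*(1/5)*3)*(-363) = (12/5)*(-363) = -4356/5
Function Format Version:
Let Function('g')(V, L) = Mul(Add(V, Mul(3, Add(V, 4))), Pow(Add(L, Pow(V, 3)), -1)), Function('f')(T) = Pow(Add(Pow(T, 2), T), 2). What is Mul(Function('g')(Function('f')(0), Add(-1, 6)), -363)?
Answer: Rational(-4356, 5) ≈ -871.20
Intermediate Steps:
Function('f')(T) = Pow(Add(T, Pow(T, 2)), 2)
Function('g')(V, L) = Mul(Pow(Add(L, Pow(V, 3)), -1), Add(12, Mul(4, V))) (Function('g')(V, L) = Mul(Add(V, Mul(3, Add(4, V))), Pow(Add(L, Pow(V, 3)), -1)) = Mul(Add(V, Add(12, Mul(3, V))), Pow(Add(L, Pow(V, 3)), -1)) = Mul(Add(12, Mul(4, V)), Pow(Add(L, Pow(V, 3)), -1)) = Mul(Pow(Add(L, Pow(V, 3)), -1), Add(12, Mul(4, V))))
Mul(Function('g')(Function('f')(0), Add(-1, 6)), -363) = Mul(Mul(4, Pow(Add(Add(-1, 6), Pow(Mul(Pow(0, 2), Pow(Add(1, 0), 2)), 3)), -1), Add(3, Mul(Pow(0, 2), Pow(Add(1, 0), 2)))), -363) = Mul(Mul(4, Pow(Add(5, Pow(Mul(0, Pow(1, 2)), 3)), -1), Add(3, Mul(0, Pow(1, 2)))), -363) = Mul(Mul(4, Pow(Add(5, Pow(Mul(0, 1), 3)), -1), Add(3, Mul(0, 1))), -363) = Mul(Mul(4, Pow(Add(5, Pow(0, 3)), -1), Add(3, 0)), -363) = Mul(Mul(4, Pow(Add(5, 0), -1), 3), -363) = Mul(Mul(4, Pow(5, -1), 3), -363) = Mul(Mul(4, Rational(1, 5), 3), -363) = Mul(Rational(12, 5), -363) = Rational(-4356, 5)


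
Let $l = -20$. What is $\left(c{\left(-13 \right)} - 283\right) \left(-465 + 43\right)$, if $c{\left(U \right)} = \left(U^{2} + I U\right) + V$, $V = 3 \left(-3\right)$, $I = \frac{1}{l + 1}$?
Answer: $\frac{980728}{19} \approx 51617.0$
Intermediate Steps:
$I = - \frac{1}{19}$ ($I = \frac{1}{-20 + 1} = \frac{1}{-19} = - \frac{1}{19} \approx -0.052632$)
$V = -9$
$c{\left(U \right)} = -9 + U^{2} - \frac{U}{19}$ ($c{\left(U \right)} = \left(U^{2} - \frac{U}{19}\right) - 9 = -9 + U^{2} - \frac{U}{19}$)
$\left(c{\left(-13 \right)} - 283\right) \left(-465 + 43\right) = \left(\left(-9 + \left(-13\right)^{2} - - \frac{13}{19}\right) - 283\right) \left(-465 + 43\right) = \left(\left(-9 + 169 + \frac{13}{19}\right) - 283\right) \left(-422\right) = \left(\frac{3053}{19} - 283\right) \left(-422\right) = \left(- \frac{2324}{19}\right) \left(-422\right) = \frac{980728}{19}$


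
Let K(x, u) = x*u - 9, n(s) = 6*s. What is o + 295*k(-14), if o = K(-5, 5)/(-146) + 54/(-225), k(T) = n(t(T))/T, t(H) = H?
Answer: 3230237/1825 ≈ 1770.0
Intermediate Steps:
K(x, u) = -9 + u*x (K(x, u) = u*x - 9 = -9 + u*x)
k(T) = 6 (k(T) = (6*T)/T = 6)
o = -13/1825 (o = (-9 + 5*(-5))/(-146) + 54/(-225) = (-9 - 25)*(-1/146) + 54*(-1/225) = -34*(-1/146) - 6/25 = 17/73 - 6/25 = -13/1825 ≈ -0.0071233)
o + 295*k(-14) = -13/1825 + 295*6 = -13/1825 + 1770 = 3230237/1825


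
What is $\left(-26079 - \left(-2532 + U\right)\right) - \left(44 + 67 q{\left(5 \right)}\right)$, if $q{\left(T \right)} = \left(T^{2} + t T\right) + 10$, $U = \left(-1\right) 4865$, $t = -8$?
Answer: $-18391$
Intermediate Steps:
$U = -4865$
$q{\left(T \right)} = 10 + T^{2} - 8 T$ ($q{\left(T \right)} = \left(T^{2} - 8 T\right) + 10 = 10 + T^{2} - 8 T$)
$\left(-26079 - \left(-2532 + U\right)\right) - \left(44 + 67 q{\left(5 \right)}\right) = \left(-26079 + \left(2532 - -4865\right)\right) - \left(44 + 67 \left(10 + 5^{2} - 40\right)\right) = \left(-26079 + \left(2532 + 4865\right)\right) - \left(44 + 67 \left(10 + 25 - 40\right)\right) = \left(-26079 + 7397\right) - -291 = -18682 + \left(335 - 44\right) = -18682 + 291 = -18391$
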